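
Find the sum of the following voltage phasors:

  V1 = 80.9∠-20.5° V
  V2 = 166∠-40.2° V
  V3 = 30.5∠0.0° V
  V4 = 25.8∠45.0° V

Step 1 — Convert each phasor to rectangular form:
  V1 = 80.9·(cos(-20.5°) + j·sin(-20.5°)) = 75.78 - j28.33 V
  V2 = 166·(cos(-40.2°) + j·sin(-40.2°)) = 126.8 - j107.1 V
  V3 = 30.5·(cos(0.0°) + j·sin(0.0°)) = 30.5 V
  V4 = 25.8·(cos(45.0°) + j·sin(45.0°)) = 18.24 + j18.24 V
Step 2 — Sum components: V_total = 251.3 - j117.2 V.
Step 3 — Convert to polar: |V_total| = 277.3 V, ∠V_total = -25.0°.

V_total = 277.3∠-25.0° V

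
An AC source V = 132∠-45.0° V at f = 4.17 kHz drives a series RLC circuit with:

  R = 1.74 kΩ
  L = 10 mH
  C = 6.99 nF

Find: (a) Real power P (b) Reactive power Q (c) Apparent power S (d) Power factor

Step 1 — Angular frequency: ω = 2π·f = 2π·4170 = 2.62e+04 rad/s.
Step 2 — Component impedances:
  R: Z = R = 1740 Ω
  L: Z = jωL = j·2.62e+04·0.01 = 0 + j262 Ω
  C: Z = 1/(jωC) = -j/(ω·C) = 0 - j5460 Ω
Step 3 — Series combination: Z_total = R + L + C = 1740 - j5198 Ω = 5482∠-71.5° Ω.
Step 4 — Source phasor: V = 132∠-45.0° V = 93.34 - j93.34 V.
Step 5 — Current: I = V / Z = 0.02155 + j0.01074 A = 0.02408∠26.5° A.
Step 6 — Complex power: S = V·I* = 1.009 - j3.014 VA.
Step 7 — Real power: P = Re(S) = 1.009 W.
Step 8 — Reactive power: Q = Im(S) = -3.014 VAR.
Step 9 — Apparent power: |S| = 3.179 VA.
Step 10 — Power factor: PF = P/|S| = 0.3174 (leading).

(a) P = 1.009 W  (b) Q = -3.014 VAR  (c) S = 3.179 VA  (d) PF = 0.3174 (leading)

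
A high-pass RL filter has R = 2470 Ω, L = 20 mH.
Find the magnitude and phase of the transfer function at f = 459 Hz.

Step 1 — Angular frequency: ω = 2π·459 = 2884 rad/s.
Step 2 — Transfer function: H(jω) = jωL/(R + jωL).
Step 3 — Numerator jωL = j·57.68; denominator R + jωL = 2470 + j57.68.
Step 4 — H = 0.000545 + j0.02334.
Step 5 — Magnitude: |H| = 0.02335 (-32.6 dB); phase: φ = 88.7°.

|H| = 0.02335 (-32.6 dB), φ = 88.7°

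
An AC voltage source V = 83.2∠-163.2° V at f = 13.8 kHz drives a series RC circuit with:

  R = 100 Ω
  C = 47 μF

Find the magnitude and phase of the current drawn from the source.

Step 1 — Angular frequency: ω = 2π·f = 2π·1.38e+04 = 8.671e+04 rad/s.
Step 2 — Component impedances:
  R: Z = R = 100 Ω
  C: Z = 1/(jωC) = -j/(ω·C) = 0 - j0.2454 Ω
Step 3 — Series combination: Z_total = R + C = 100 - j0.2454 Ω = 100∠-0.1° Ω.
Step 4 — Source phasor: V = 83.2∠-163.2° V = -79.65 - j24.05 V.
Step 5 — Ohm's law: I = V / Z_total = (-79.65 - j24.05) / (100 - j0.2454) = -0.7959 - j0.2424 A.
Step 6 — Convert to polar: |I| = 0.832 A, ∠I = -163.1°.

I = 0.832∠-163.1° A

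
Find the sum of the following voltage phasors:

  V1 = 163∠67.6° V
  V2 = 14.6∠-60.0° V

Step 1 — Convert each phasor to rectangular form:
  V1 = 163·(cos(67.6°) + j·sin(67.6°)) = 62.11 + j150.7 V
  V2 = 14.6·(cos(-60.0°) + j·sin(-60.0°)) = 7.3 - j12.64 V
Step 2 — Sum components: V_total = 69.41 + j138.1 V.
Step 3 — Convert to polar: |V_total| = 154.5 V, ∠V_total = 63.3°.

V_total = 154.5∠63.3° V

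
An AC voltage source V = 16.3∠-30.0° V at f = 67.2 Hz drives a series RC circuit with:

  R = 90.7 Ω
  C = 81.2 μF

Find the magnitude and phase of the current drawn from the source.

Step 1 — Angular frequency: ω = 2π·f = 2π·67.2 = 422.2 rad/s.
Step 2 — Component impedances:
  R: Z = R = 90.7 Ω
  C: Z = 1/(jωC) = -j/(ω·C) = 0 - j29.17 Ω
Step 3 — Series combination: Z_total = R + C = 90.7 - j29.17 Ω = 95.27∠-17.8° Ω.
Step 4 — Source phasor: V = 16.3∠-30.0° V = 14.12 - j8.15 V.
Step 5 — Ohm's law: I = V / Z_total = (14.12 - j8.15) / (90.7 - j29.17) = 0.1672 - j0.03608 A.
Step 6 — Convert to polar: |I| = 0.1711 A, ∠I = -12.2°.

I = 0.1711∠-12.2° A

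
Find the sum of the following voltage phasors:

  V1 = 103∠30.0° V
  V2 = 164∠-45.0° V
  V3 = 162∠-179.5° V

Step 1 — Convert each phasor to rectangular form:
  V1 = 103·(cos(30.0°) + j·sin(30.0°)) = 89.2 + j51.5 V
  V2 = 164·(cos(-45.0°) + j·sin(-45.0°)) = 116 - j116 V
  V3 = 162·(cos(-179.5°) + j·sin(-179.5°)) = -162 - j1.414 V
Step 2 — Sum components: V_total = 43.17 - j65.88 V.
Step 3 — Convert to polar: |V_total| = 78.76 V, ∠V_total = -56.8°.

V_total = 78.76∠-56.8° V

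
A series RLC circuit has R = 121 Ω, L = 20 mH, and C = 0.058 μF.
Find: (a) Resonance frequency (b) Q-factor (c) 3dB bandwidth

Step 1 — Resonance condition Im(Z)=0 gives ω₀ = 1/√(LC).
Step 2 — ω₀ = 1/√(0.02·5.8e-08) = 2.936e+04 rad/s.
Step 3 — f₀ = ω₀/(2π) = 4673 Hz.
Step 4 — Series Q: Q = ω₀L/R = 2.936e+04·0.02/121 = 4.853.
Step 5 — 3dB bandwidth: Δω = ω₀/Q = 6050 rad/s; BW = Δω/(2π) = 962.9 Hz.

(a) f₀ = 4673 Hz  (b) Q = 4.853  (c) BW = 962.9 Hz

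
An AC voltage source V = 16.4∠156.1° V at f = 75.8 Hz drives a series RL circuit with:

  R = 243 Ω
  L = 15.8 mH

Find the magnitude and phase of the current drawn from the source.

Step 1 — Angular frequency: ω = 2π·f = 2π·75.8 = 476.3 rad/s.
Step 2 — Component impedances:
  R: Z = R = 243 Ω
  L: Z = jωL = j·476.3·0.0158 = 0 + j7.525 Ω
Step 3 — Series combination: Z_total = R + L = 243 + j7.525 Ω = 243.1∠1.8° Ω.
Step 4 — Source phasor: V = 16.4∠156.1° V = -14.99 + j6.644 V.
Step 5 — Ohm's law: I = V / Z_total = (-14.99 + j6.644) / (243 + j7.525) = -0.0608 + j0.02923 A.
Step 6 — Convert to polar: |I| = 0.06746 A, ∠I = 154.3°.

I = 0.06746∠154.3° A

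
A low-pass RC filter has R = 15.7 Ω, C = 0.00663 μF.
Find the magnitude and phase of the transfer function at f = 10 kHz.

Step 1 — Angular frequency: ω = 2π·1e+04 = 6.283e+04 rad/s.
Step 2 — Transfer function: H(jω) = 1/(1 + jωRC).
Step 3 — Denominator: 1 + jωRC = 1 + j·6.283e+04·15.7·6.63e-09 = 1 + j0.00654.
Step 4 — H = 1 - j0.00654.
Step 5 — Magnitude: |H| = 1 (-0.0 dB); phase: φ = -0.4°.

|H| = 1 (-0.0 dB), φ = -0.4°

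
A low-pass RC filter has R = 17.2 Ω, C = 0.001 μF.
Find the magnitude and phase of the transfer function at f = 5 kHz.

Step 1 — Angular frequency: ω = 2π·5000 = 3.142e+04 rad/s.
Step 2 — Transfer function: H(jω) = 1/(1 + jωRC).
Step 3 — Denominator: 1 + jωRC = 1 + j·3.142e+04·17.2·1e-09 = 1 + j0.0005404.
Step 4 — H = 1 - j0.0005404.
Step 5 — Magnitude: |H| = 1 (-0.0 dB); phase: φ = -0.0°.

|H| = 1 (-0.0 dB), φ = -0.0°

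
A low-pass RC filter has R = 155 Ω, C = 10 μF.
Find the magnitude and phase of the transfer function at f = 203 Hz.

Step 1 — Angular frequency: ω = 2π·203 = 1275 rad/s.
Step 2 — Transfer function: H(jω) = 1/(1 + jωRC).
Step 3 — Denominator: 1 + jωRC = 1 + j·1275·155·1e-05 = 1 + j1.977.
Step 4 — H = 0.2037 - j0.4028.
Step 5 — Magnitude: |H| = 0.4514 (-6.9 dB); phase: φ = -63.2°.

|H| = 0.4514 (-6.9 dB), φ = -63.2°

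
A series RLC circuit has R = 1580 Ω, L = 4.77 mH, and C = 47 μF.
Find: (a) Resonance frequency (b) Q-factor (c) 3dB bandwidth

Step 1 — Resonance: ω₀ = 1/√(LC) = 1/√(0.00477·4.7e-05) = 2112 rad/s.
Step 2 — f₀ = ω₀/(2π) = 336.1 Hz.
Step 3 — Series Q: Q = ω₀L/R = 2112·0.00477/1580 = 0.006376.
Step 4 — Bandwidth: Δω = ω₀/Q = 3.312e+05 rad/s; BW = Δω/(2π) = 5.272e+04 Hz.

(a) f₀ = 336.1 Hz  (b) Q = 0.006376  (c) BW = 5.272e+04 Hz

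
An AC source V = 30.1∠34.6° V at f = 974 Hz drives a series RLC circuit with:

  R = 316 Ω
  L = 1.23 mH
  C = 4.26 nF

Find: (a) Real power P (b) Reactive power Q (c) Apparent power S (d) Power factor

Step 1 — Angular frequency: ω = 2π·f = 2π·974 = 6120 rad/s.
Step 2 — Component impedances:
  R: Z = R = 316 Ω
  L: Z = jωL = j·6120·0.00123 = 0 + j7.527 Ω
  C: Z = 1/(jωC) = -j/(ω·C) = 0 - j3.836e+04 Ω
Step 3 — Series combination: Z_total = R + L + C = 316 - j3.835e+04 Ω = 3.835e+04∠-89.5° Ω.
Step 4 — Source phasor: V = 30.1∠34.6° V = 24.78 + j17.09 V.
Step 5 — Current: I = V / Z = -0.0004403 + j0.0006497 A = 0.0007848∠124.1° A.
Step 6 — Complex power: S = V·I* = 0.0001947 - j0.02362 VA.
Step 7 — Real power: P = Re(S) = 0.0001947 W.
Step 8 — Reactive power: Q = Im(S) = -0.02362 VAR.
Step 9 — Apparent power: |S| = 0.02362 VA.
Step 10 — Power factor: PF = P/|S| = 0.00824 (leading).

(a) P = 0.0001947 W  (b) Q = -0.02362 VAR  (c) S = 0.02362 VA  (d) PF = 0.00824 (leading)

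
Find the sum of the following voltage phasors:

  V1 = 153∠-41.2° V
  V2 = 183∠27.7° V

Step 1 — Convert each phasor to rectangular form:
  V1 = 153·(cos(-41.2°) + j·sin(-41.2°)) = 115.1 - j100.8 V
  V2 = 183·(cos(27.7°) + j·sin(27.7°)) = 162 + j85.07 V
Step 2 — Sum components: V_total = 277.1 - j15.71 V.
Step 3 — Convert to polar: |V_total| = 277.6 V, ∠V_total = -3.2°.

V_total = 277.6∠-3.2° V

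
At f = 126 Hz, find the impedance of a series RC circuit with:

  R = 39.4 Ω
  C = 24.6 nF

Step 1 — Angular frequency: ω = 2π·f = 2π·126 = 791.7 rad/s.
Step 2 — Component impedances:
  R: Z = R = 39.4 Ω
  C: Z = 1/(jωC) = -j/(ω·C) = 0 - j5.135e+04 Ω
Step 3 — Series combination: Z_total = R + C = 39.4 - j5.135e+04 Ω = 5.135e+04∠-90.0° Ω.

Z = 39.4 - j5.135e+04 Ω = 5.135e+04∠-90.0° Ω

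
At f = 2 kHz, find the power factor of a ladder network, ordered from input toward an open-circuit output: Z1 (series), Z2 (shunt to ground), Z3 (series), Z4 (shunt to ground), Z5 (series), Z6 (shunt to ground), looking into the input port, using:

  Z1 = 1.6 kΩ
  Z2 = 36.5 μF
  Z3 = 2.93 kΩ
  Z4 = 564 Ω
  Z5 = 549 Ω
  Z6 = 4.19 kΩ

Step 1 — Angular frequency: ω = 2π·f = 2π·2000 = 1.257e+04 rad/s.
Step 2 — Component impedances:
  Z1: Z = R = 1600 Ω
  Z2: Z = 1/(jωC) = -j/(ω·C) = 0 - j2.18 Ω
  Z3: Z = R = 2930 Ω
  Z4: Z = R = 564 Ω
  Z5: Z = R = 549 Ω
  Z6: Z = R = 4190 Ω
Step 3 — Ladder network (open output): work backward from the far end, alternating series and parallel combinations. Z_in = 1600 - j2.18 Ω = 1600∠-0.1° Ω.
Step 4 — Power factor: PF = cos(φ) = Re(Z)/|Z| = 1600/1600 = 1.
Step 5 — Type: Im(Z) = -2.18 ⇒ leading (phase φ = -0.1°).

PF = 1 (leading, φ = -0.1°)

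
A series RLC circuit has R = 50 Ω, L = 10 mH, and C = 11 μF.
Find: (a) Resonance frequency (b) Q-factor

Step 1 — Resonance condition Im(Z)=0 gives ω₀ = 1/√(LC).
Step 2 — ω₀ = 1/√(0.01·1.1e-05) = 3015 rad/s.
Step 3 — f₀ = ω₀/(2π) = 479.9 Hz.
Step 4 — Series Q: Q = ω₀L/R = 3015·0.01/50 = 0.603.

(a) f₀ = 479.9 Hz  (b) Q = 0.603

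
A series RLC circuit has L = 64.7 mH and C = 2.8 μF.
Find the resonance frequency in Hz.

Step 1 — Resonance condition Im(Z)=0 gives ω₀ = 1/√(LC).
Step 2 — ω₀ = 1/√(0.0647·2.8e-06) = 2349 rad/s.
Step 3 — f₀ = ω₀/(2π) = 373.9 Hz.

f₀ = 373.9 Hz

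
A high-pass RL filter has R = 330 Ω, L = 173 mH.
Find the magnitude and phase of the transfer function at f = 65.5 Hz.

Step 1 — Angular frequency: ω = 2π·65.5 = 411.5 rad/s.
Step 2 — Transfer function: H(jω) = jωL/(R + jωL).
Step 3 — Numerator jωL = j·71.2; denominator R + jωL = 330 + j71.2.
Step 4 — H = 0.04448 + j0.2062.
Step 5 — Magnitude: |H| = 0.2109 (-13.5 dB); phase: φ = 77.8°.

|H| = 0.2109 (-13.5 dB), φ = 77.8°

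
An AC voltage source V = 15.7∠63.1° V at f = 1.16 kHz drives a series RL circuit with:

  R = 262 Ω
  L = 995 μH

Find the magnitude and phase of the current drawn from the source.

Step 1 — Angular frequency: ω = 2π·f = 2π·1160 = 7288 rad/s.
Step 2 — Component impedances:
  R: Z = R = 262 Ω
  L: Z = jωL = j·7288·0.000995 = 0 + j7.252 Ω
Step 3 — Series combination: Z_total = R + L = 262 + j7.252 Ω = 262.1∠1.6° Ω.
Step 4 — Source phasor: V = 15.7∠63.1° V = 7.103 + j14 V.
Step 5 — Ohm's law: I = V / Z_total = (7.103 + j14) / (262 + j7.252) = 0.02857 + j0.05265 A.
Step 6 — Convert to polar: |I| = 0.0599 A, ∠I = 61.5°.

I = 0.0599∠61.5° A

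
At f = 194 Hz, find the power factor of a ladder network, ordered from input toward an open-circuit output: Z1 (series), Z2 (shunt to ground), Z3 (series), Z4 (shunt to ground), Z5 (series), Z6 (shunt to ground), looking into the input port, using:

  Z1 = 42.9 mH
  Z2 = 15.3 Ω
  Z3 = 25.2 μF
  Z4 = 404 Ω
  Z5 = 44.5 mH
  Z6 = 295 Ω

Step 1 — Angular frequency: ω = 2π·f = 2π·194 = 1219 rad/s.
Step 2 — Component impedances:
  Z1: Z = jωL = j·1219·0.0429 = 0 + j52.29 Ω
  Z2: Z = R = 15.3 Ω
  Z3: Z = 1/(jωC) = -j/(ω·C) = 0 - j32.56 Ω
  Z4: Z = R = 404 Ω
  Z5: Z = jωL = j·1219·0.0445 = 0 + j54.24 Ω
  Z6: Z = R = 295 Ω
Step 3 — Ladder network (open output): work backward from the far end, alternating series and parallel combinations. Z_in = 14.06 + j52.2 Ω = 54.06∠74.9° Ω.
Step 4 — Power factor: PF = cos(φ) = Re(Z)/|Z| = 14.057/54.056 = 0.26.
Step 5 — Type: Im(Z) = 52.2 ⇒ lagging (phase φ = 74.9°).

PF = 0.26 (lagging, φ = 74.9°)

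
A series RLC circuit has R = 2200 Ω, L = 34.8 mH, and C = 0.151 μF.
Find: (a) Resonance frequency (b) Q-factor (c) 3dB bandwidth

Step 1 — Resonance: ω₀ = 1/√(LC) = 1/√(0.0348·1.51e-07) = 1.38e+04 rad/s.
Step 2 — f₀ = ω₀/(2π) = 2196 Hz.
Step 3 — Series Q: Q = ω₀L/R = 1.38e+04·0.0348/2200 = 0.2182.
Step 4 — Bandwidth: Δω = ω₀/Q = 6.322e+04 rad/s; BW = Δω/(2π) = 1.006e+04 Hz.

(a) f₀ = 2196 Hz  (b) Q = 0.2182  (c) BW = 1.006e+04 Hz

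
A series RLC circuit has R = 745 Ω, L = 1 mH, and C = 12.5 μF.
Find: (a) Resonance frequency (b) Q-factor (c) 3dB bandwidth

Step 1 — Resonance condition Im(Z)=0 gives ω₀ = 1/√(LC).
Step 2 — ω₀ = 1/√(0.001·1.25e-05) = 8944 rad/s.
Step 3 — f₀ = ω₀/(2π) = 1424 Hz.
Step 4 — Series Q: Q = ω₀L/R = 8944·0.001/745 = 0.01201.
Step 5 — 3dB bandwidth: Δω = ω₀/Q = 7.45e+05 rad/s; BW = Δω/(2π) = 1.186e+05 Hz.

(a) f₀ = 1424 Hz  (b) Q = 0.01201  (c) BW = 1.186e+05 Hz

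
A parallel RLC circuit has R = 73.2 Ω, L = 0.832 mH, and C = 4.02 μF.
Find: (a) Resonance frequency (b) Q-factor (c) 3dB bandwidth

Step 1 — Resonance: ω₀ = 1/√(LC) = 1/√(0.000832·4.02e-06) = 1.729e+04 rad/s.
Step 2 — f₀ = ω₀/(2π) = 2752 Hz.
Step 3 — Parallel Q: Q = R/(ω₀L) = 73.2/(1.729e+04·0.000832) = 5.088.
Step 4 — Bandwidth: Δω = ω₀/Q = 3398 rad/s; BW = Δω/(2π) = 540.9 Hz.

(a) f₀ = 2752 Hz  (b) Q = 5.088  (c) BW = 540.9 Hz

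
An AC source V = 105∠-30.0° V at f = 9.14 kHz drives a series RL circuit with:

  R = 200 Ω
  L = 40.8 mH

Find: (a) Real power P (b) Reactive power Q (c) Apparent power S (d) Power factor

Step 1 — Angular frequency: ω = 2π·f = 2π·9140 = 5.743e+04 rad/s.
Step 2 — Component impedances:
  R: Z = R = 200 Ω
  L: Z = jωL = j·5.743e+04·0.0408 = 0 + j2343 Ω
Step 3 — Series combination: Z_total = R + L = 200 + j2343 Ω = 2352∠85.1° Ω.
Step 4 — Source phasor: V = 105∠-30.0° V = 90.93 - j52.5 V.
Step 5 — Current: I = V / Z = -0.01896 - j0.04043 A = 0.04465∠-115.1° A.
Step 6 — Complex power: S = V·I* = 0.3987 + j4.671 VA.
Step 7 — Real power: P = Re(S) = 0.3987 W.
Step 8 — Reactive power: Q = Im(S) = 4.671 VAR.
Step 9 — Apparent power: |S| = 4.688 VA.
Step 10 — Power factor: PF = P/|S| = 0.08505 (lagging).

(a) P = 0.3987 W  (b) Q = 4.671 VAR  (c) S = 4.688 VA  (d) PF = 0.08505 (lagging)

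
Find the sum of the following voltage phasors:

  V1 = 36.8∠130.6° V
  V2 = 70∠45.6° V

Step 1 — Convert each phasor to rectangular form:
  V1 = 36.8·(cos(130.6°) + j·sin(130.6°)) = -23.95 + j27.94 V
  V2 = 70·(cos(45.6°) + j·sin(45.6°)) = 48.98 + j50.01 V
Step 2 — Sum components: V_total = 25.03 + j77.95 V.
Step 3 — Convert to polar: |V_total| = 81.87 V, ∠V_total = 72.2°.

V_total = 81.87∠72.2° V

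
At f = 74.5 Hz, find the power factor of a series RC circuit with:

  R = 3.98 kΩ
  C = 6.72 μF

Step 1 — Angular frequency: ω = 2π·f = 2π·74.5 = 468.1 rad/s.
Step 2 — Component impedances:
  R: Z = R = 3980 Ω
  C: Z = 1/(jωC) = -j/(ω·C) = 0 - j317.9 Ω
Step 3 — Series combination: Z_total = R + C = 3980 - j317.9 Ω = 3993∠-4.6° Ω.
Step 4 — Power factor: PF = cos(φ) = Re(Z)/|Z| = 3980/3992.7 = 0.9968.
Step 5 — Type: Im(Z) = -317.9 ⇒ leading (phase φ = -4.6°).

PF = 0.9968 (leading, φ = -4.6°)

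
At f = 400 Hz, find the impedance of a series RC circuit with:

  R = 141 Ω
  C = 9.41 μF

Step 1 — Angular frequency: ω = 2π·f = 2π·400 = 2513 rad/s.
Step 2 — Component impedances:
  R: Z = R = 141 Ω
  C: Z = 1/(jωC) = -j/(ω·C) = 0 - j42.28 Ω
Step 3 — Series combination: Z_total = R + C = 141 - j42.28 Ω = 147.2∠-16.7° Ω.

Z = 141 - j42.28 Ω = 147.2∠-16.7° Ω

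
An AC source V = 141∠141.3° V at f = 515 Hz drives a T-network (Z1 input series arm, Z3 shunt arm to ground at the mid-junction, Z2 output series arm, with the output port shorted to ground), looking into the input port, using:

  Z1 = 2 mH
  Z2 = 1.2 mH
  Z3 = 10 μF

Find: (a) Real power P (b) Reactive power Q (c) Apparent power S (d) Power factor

Step 1 — Angular frequency: ω = 2π·f = 2π·515 = 3236 rad/s.
Step 2 — Component impedances:
  Z1: Z = jωL = j·3236·0.002 = 0 + j6.472 Ω
  Z2: Z = jωL = j·3236·0.0012 = 0 + j3.883 Ω
  Z3: Z = 1/(jωC) = -j/(ω·C) = 0 - j30.9 Ω
Step 3 — With the output port shorted to ground, the output series arm Z2 runs from the junction to ground; the shunt arm Z3 also runs from the junction to ground. They appear in parallel: Z3 || Z2 = 0 + j4.441 Ω.
Step 4 — Series with input arm Z1: Z_in = Z1 + (Z3 || Z2) = 0 + j10.91 Ω = 10.91∠90.0° Ω.
Step 5 — Source phasor: V = 141∠141.3° V = -110 + j88.16 V.
Step 6 — Current: I = V / Z = 8.079 + j10.08 A = 12.92∠51.3° A.
Step 7 — Complex power: S = V·I* = 0 + j1822 VA.
Step 8 — Real power: P = Re(S) = 0 W.
Step 9 — Reactive power: Q = Im(S) = 1822 VAR.
Step 10 — Apparent power: |S| = 1822 VA.
Step 11 — Power factor: PF = P/|S| = 0 (lagging).

(a) P = 0 W  (b) Q = 1822 VAR  (c) S = 1822 VA  (d) PF = 0 (lagging)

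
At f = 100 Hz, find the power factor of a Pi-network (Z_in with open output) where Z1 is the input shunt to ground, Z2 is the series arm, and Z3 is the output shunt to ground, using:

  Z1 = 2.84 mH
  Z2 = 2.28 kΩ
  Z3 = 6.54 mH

Step 1 — Angular frequency: ω = 2π·f = 2π·100 = 628.3 rad/s.
Step 2 — Component impedances:
  Z1: Z = jωL = j·628.3·0.00284 = 0 + j1.784 Ω
  Z2: Z = R = 2280 Ω
  Z3: Z = jωL = j·628.3·0.00654 = 0 + j4.109 Ω
Step 3 — With open output, the series arm Z2 and the output shunt Z3 appear in series to ground: Z2 + Z3 = 2280 + j4.109 Ω.
Step 4 — Parallel with input shunt Z1: Z_in = Z1 || (Z2 + Z3) = 0.001397 + j1.784 Ω = 1.784∠90.0° Ω.
Step 5 — Power factor: PF = cos(φ) = Re(Z)/|Z| = 0.00139656/1.78442 = 0.0007826.
Step 6 — Type: Im(Z) = 1.784 ⇒ lagging (phase φ = 90.0°).

PF = 0.0007826 (lagging, φ = 90.0°)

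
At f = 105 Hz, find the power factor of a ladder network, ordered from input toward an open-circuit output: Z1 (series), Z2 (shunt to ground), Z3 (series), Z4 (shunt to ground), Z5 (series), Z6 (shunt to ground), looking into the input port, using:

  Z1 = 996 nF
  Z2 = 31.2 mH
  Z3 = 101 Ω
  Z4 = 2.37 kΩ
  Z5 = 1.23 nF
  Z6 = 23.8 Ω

Step 1 — Angular frequency: ω = 2π·f = 2π·105 = 659.7 rad/s.
Step 2 — Component impedances:
  Z1: Z = 1/(jωC) = -j/(ω·C) = 0 - j1522 Ω
  Z2: Z = jωL = j·659.7·0.0312 = 0 + j20.58 Ω
  Z3: Z = R = 101 Ω
  Z4: Z = R = 2370 Ω
  Z5: Z = 1/(jωC) = -j/(ω·C) = 0 - j1.232e+06 Ω
  Z6: Z = R = 23.8 Ω
Step 3 — Ladder network (open output): work backward from the far end, alternating series and parallel combinations. Z_in = 0.1715 - j1501 Ω = 1501∠-90.0° Ω.
Step 4 — Power factor: PF = cos(φ) = Re(Z)/|Z| = 0.17146/1501.3 = 0.0001142.
Step 5 — Type: Im(Z) = -1501 ⇒ leading (phase φ = -90.0°).

PF = 0.0001142 (leading, φ = -90.0°)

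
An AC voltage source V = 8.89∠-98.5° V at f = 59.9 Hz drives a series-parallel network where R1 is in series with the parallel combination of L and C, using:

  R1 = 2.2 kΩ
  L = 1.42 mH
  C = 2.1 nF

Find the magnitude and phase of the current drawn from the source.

Step 1 — Angular frequency: ω = 2π·f = 2π·59.9 = 376.4 rad/s.
Step 2 — Component impedances:
  R1: Z = R = 2200 Ω
  L: Z = jωL = j·376.4·0.00142 = 0 + j0.5344 Ω
  C: Z = 1/(jωC) = -j/(ω·C) = 0 - j1.265e+06 Ω
Step 3 — Parallel branch: L || C = 1/(1/L + 1/C) = 0 + j0.5344 Ω.
Step 4 — Series with R1: Z_total = R1 + (L || C) = 2200 + j0.5344 Ω = 2200∠0.0° Ω.
Step 5 — Source phasor: V = 8.89∠-98.5° V = -1.314 - j8.792 V.
Step 6 — Ohm's law: I = V / Z_total = (-1.314 - j8.792) / (2200 + j0.5344) = -0.0005983 - j0.003996 A.
Step 7 — Convert to polar: |I| = 0.004041 A, ∠I = -98.5°.

I = 0.004041∠-98.5° A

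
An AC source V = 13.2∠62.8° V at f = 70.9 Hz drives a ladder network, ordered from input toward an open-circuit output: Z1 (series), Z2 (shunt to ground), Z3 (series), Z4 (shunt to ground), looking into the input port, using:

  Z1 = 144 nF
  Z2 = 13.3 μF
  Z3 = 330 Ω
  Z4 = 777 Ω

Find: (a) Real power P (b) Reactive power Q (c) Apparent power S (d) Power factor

Step 1 — Angular frequency: ω = 2π·f = 2π·70.9 = 445.5 rad/s.
Step 2 — Component impedances:
  Z1: Z = 1/(jωC) = -j/(ω·C) = 0 - j1.559e+04 Ω
  Z2: Z = 1/(jωC) = -j/(ω·C) = 0 - j168.8 Ω
  Z3: Z = R = 330 Ω
  Z4: Z = R = 777 Ω
Step 3 — Ladder network (open output): work backward from the far end, alternating series and parallel combinations. Z_in = 25.15 - j1.575e+04 Ω = 1.575e+04∠-89.9° Ω.
Step 4 — Source phasor: V = 13.2∠62.8° V = 6.034 + j11.74 V.
Step 5 — Current: I = V / Z = -0.0007446 + j0.0003842 A = 0.0008379∠152.7° A.
Step 6 — Complex power: S = V·I* = 1.766e-05 - j0.01106 VA.
Step 7 — Real power: P = Re(S) = 1.766e-05 W.
Step 8 — Reactive power: Q = Im(S) = -0.01106 VAR.
Step 9 — Apparent power: |S| = 0.01106 VA.
Step 10 — Power factor: PF = P/|S| = 0.001596 (leading).

(a) P = 1.766e-05 W  (b) Q = -0.01106 VAR  (c) S = 0.01106 VA  (d) PF = 0.001596 (leading)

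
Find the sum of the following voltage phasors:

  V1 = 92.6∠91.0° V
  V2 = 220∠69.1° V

Step 1 — Convert each phasor to rectangular form:
  V1 = 92.6·(cos(91.0°) + j·sin(91.0°)) = -1.616 + j92.59 V
  V2 = 220·(cos(69.1°) + j·sin(69.1°)) = 78.48 + j205.5 V
Step 2 — Sum components: V_total = 76.87 + j298.1 V.
Step 3 — Convert to polar: |V_total| = 307.9 V, ∠V_total = 75.5°.

V_total = 307.9∠75.5° V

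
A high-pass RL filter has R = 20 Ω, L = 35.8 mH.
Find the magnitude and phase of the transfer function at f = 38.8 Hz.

Step 1 — Angular frequency: ω = 2π·38.8 = 243.8 rad/s.
Step 2 — Transfer function: H(jω) = jωL/(R + jωL).
Step 3 — Numerator jωL = j·8.728; denominator R + jωL = 20 + j8.728.
Step 4 — H = 0.16 + j0.3666.
Step 5 — Magnitude: |H| = 0.4 (-8.0 dB); phase: φ = 66.4°.

|H| = 0.4 (-8.0 dB), φ = 66.4°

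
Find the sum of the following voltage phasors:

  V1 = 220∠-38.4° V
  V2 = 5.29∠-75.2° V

Step 1 — Convert each phasor to rectangular form:
  V1 = 220·(cos(-38.4°) + j·sin(-38.4°)) = 172.4 - j136.7 V
  V2 = 5.29·(cos(-75.2°) + j·sin(-75.2°)) = 1.351 - j5.114 V
Step 2 — Sum components: V_total = 173.8 - j141.8 V.
Step 3 — Convert to polar: |V_total| = 224.3 V, ∠V_total = -39.2°.

V_total = 224.3∠-39.2° V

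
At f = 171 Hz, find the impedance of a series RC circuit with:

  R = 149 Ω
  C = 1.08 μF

Step 1 — Angular frequency: ω = 2π·f = 2π·171 = 1074 rad/s.
Step 2 — Component impedances:
  R: Z = R = 149 Ω
  C: Z = 1/(jωC) = -j/(ω·C) = 0 - j861.8 Ω
Step 3 — Series combination: Z_total = R + C = 149 - j861.8 Ω = 874.6∠-80.2° Ω.

Z = 149 - j861.8 Ω = 874.6∠-80.2° Ω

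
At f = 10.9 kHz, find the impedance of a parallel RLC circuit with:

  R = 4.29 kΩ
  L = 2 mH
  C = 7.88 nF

Step 1 — Angular frequency: ω = 2π·f = 2π·1.09e+04 = 6.849e+04 rad/s.
Step 2 — Component impedances:
  R: Z = R = 4290 Ω
  L: Z = jωL = j·6.849e+04·0.002 = 0 + j137 Ω
  C: Z = 1/(jωC) = -j/(ω·C) = 0 - j1853 Ω
Step 3 — Parallel combination: 1/Z_total = 1/R + 1/L + 1/C; Z_total = 5.093 + j147.7 Ω = 147.8∠88.0° Ω.

Z = 5.093 + j147.7 Ω = 147.8∠88.0° Ω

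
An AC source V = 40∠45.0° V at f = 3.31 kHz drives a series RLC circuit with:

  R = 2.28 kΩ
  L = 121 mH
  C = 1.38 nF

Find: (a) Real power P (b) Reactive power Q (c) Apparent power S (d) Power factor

Step 1 — Angular frequency: ω = 2π·f = 2π·3310 = 2.08e+04 rad/s.
Step 2 — Component impedances:
  R: Z = R = 2280 Ω
  L: Z = jωL = j·2.08e+04·0.121 = 0 + j2516 Ω
  C: Z = 1/(jωC) = -j/(ω·C) = 0 - j3.484e+04 Ω
Step 3 — Series combination: Z_total = R + L + C = 2280 - j3.233e+04 Ω = 3.241e+04∠-86.0° Ω.
Step 4 — Source phasor: V = 40∠45.0° V = 28.28 + j28.28 V.
Step 5 — Current: I = V / Z = -0.0008092 + j0.000932 A = 0.001234∠131.0° A.
Step 6 — Complex power: S = V·I* = 0.003474 - j0.04925 VA.
Step 7 — Real power: P = Re(S) = 0.003474 W.
Step 8 — Reactive power: Q = Im(S) = -0.04925 VAR.
Step 9 — Apparent power: |S| = 0.04937 VA.
Step 10 — Power factor: PF = P/|S| = 0.07036 (leading).

(a) P = 0.003474 W  (b) Q = -0.04925 VAR  (c) S = 0.04937 VA  (d) PF = 0.07036 (leading)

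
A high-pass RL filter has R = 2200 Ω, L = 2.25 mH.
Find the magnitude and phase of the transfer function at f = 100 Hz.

Step 1 — Angular frequency: ω = 2π·100 = 628.3 rad/s.
Step 2 — Transfer function: H(jω) = jωL/(R + jωL).
Step 3 — Numerator jωL = j·1.414; denominator R + jωL = 2200 + j1.414.
Step 4 — H = 4.129e-07 + j0.0006426.
Step 5 — Magnitude: |H| = 0.0006426 (-63.8 dB); phase: φ = 90.0°.

|H| = 0.0006426 (-63.8 dB), φ = 90.0°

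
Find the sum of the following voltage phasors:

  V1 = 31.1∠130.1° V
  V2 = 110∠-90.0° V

Step 1 — Convert each phasor to rectangular form:
  V1 = 31.1·(cos(130.1°) + j·sin(130.1°)) = -20.03 + j23.79 V
  V2 = 110·(cos(-90.0°) + j·sin(-90.0°)) = 0 - j110 V
Step 2 — Sum components: V_total = -20.03 - j86.21 V.
Step 3 — Convert to polar: |V_total| = 88.51 V, ∠V_total = -103.1°.

V_total = 88.51∠-103.1° V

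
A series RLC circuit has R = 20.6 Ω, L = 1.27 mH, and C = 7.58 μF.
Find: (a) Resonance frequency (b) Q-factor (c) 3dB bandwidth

Step 1 — Resonance: ω₀ = 1/√(LC) = 1/√(0.00127·7.58e-06) = 1.019e+04 rad/s.
Step 2 — f₀ = ω₀/(2π) = 1622 Hz.
Step 3 — Series Q: Q = ω₀L/R = 1.019e+04·0.00127/20.6 = 0.6283.
Step 4 — Bandwidth: Δω = ω₀/Q = 1.622e+04 rad/s; BW = Δω/(2π) = 2582 Hz.

(a) f₀ = 1622 Hz  (b) Q = 0.6283  (c) BW = 2582 Hz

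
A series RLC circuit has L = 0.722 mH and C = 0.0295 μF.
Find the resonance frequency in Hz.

Step 1 — Resonance condition Im(Z)=0 gives ω₀ = 1/√(LC).
Step 2 — ω₀ = 1/√(0.000722·2.95e-08) = 2.167e+05 rad/s.
Step 3 — f₀ = ω₀/(2π) = 3.449e+04 Hz.

f₀ = 3.449e+04 Hz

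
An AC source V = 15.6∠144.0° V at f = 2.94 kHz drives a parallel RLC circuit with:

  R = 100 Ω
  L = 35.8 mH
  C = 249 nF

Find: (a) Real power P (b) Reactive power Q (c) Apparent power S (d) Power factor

Step 1 — Angular frequency: ω = 2π·f = 2π·2940 = 1.847e+04 rad/s.
Step 2 — Component impedances:
  R: Z = R = 100 Ω
  L: Z = jωL = j·1.847e+04·0.0358 = 0 + j661.3 Ω
  C: Z = 1/(jωC) = -j/(ω·C) = 0 - j217.4 Ω
Step 3 — Parallel combination: 1/Z_total = 1/R + 1/L + 1/C; Z_total = 91.3 - j28.19 Ω = 95.55∠-17.2° Ω.
Step 4 — Source phasor: V = 15.6∠144.0° V = -12.62 + j9.169 V.
Step 5 — Current: I = V / Z = -0.1545 + j0.05273 A = 0.1633∠161.2° A.
Step 6 — Complex power: S = V·I* = 2.434 - j0.7514 VA.
Step 7 — Real power: P = Re(S) = 2.434 W.
Step 8 — Reactive power: Q = Im(S) = -0.7514 VAR.
Step 9 — Apparent power: |S| = 2.547 VA.
Step 10 — Power factor: PF = P/|S| = 0.9555 (leading).

(a) P = 2.434 W  (b) Q = -0.7514 VAR  (c) S = 2.547 VA  (d) PF = 0.9555 (leading)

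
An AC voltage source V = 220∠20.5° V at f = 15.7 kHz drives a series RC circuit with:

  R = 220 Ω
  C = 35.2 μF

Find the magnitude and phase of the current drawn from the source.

Step 1 — Angular frequency: ω = 2π·f = 2π·1.57e+04 = 9.865e+04 rad/s.
Step 2 — Component impedances:
  R: Z = R = 220 Ω
  C: Z = 1/(jωC) = -j/(ω·C) = 0 - j0.288 Ω
Step 3 — Series combination: Z_total = R + C = 220 - j0.288 Ω = 220∠-0.1° Ω.
Step 4 — Source phasor: V = 220∠20.5° V = 206.1 + j77.05 V.
Step 5 — Ohm's law: I = V / Z_total = (206.1 + j77.05) / (220 - j0.288) = 0.9362 + j0.3514 A.
Step 6 — Convert to polar: |I| = 1 A, ∠I = 20.6°.

I = 1∠20.6° A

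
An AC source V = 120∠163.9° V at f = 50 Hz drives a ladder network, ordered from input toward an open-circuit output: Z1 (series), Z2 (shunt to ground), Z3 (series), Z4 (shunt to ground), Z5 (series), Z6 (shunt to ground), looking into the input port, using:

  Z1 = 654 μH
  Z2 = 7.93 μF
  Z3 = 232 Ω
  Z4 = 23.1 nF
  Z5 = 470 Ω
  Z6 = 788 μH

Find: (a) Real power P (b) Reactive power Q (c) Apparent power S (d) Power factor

Step 1 — Angular frequency: ω = 2π·f = 2π·50 = 314.2 rad/s.
Step 2 — Component impedances:
  Z1: Z = jωL = j·314.2·0.000654 = 0 + j0.2055 Ω
  Z2: Z = 1/(jωC) = -j/(ω·C) = 0 - j401.4 Ω
  Z3: Z = R = 232 Ω
  Z4: Z = 1/(jωC) = -j/(ω·C) = 0 - j1.378e+05 Ω
  Z5: Z = R = 470 Ω
  Z6: Z = jωL = j·314.2·0.000788 = 0 + j0.2476 Ω
Step 3 — Ladder network (open output): work backward from the far end, alternating series and parallel combinations. Z_in = 172.7 - j302.1 Ω = 348∠-60.2° Ω.
Step 4 — Source phasor: V = 120∠163.9° V = -115.3 + j33.28 V.
Step 5 — Current: I = V / Z = -0.2474 - j0.2402 A = 0.3448∠-135.9° A.
Step 6 — Complex power: S = V·I* = 20.53 - j35.93 VA.
Step 7 — Real power: P = Re(S) = 20.53 W.
Step 8 — Reactive power: Q = Im(S) = -35.93 VAR.
Step 9 — Apparent power: |S| = 41.38 VA.
Step 10 — Power factor: PF = P/|S| = 0.4962 (leading).

(a) P = 20.53 W  (b) Q = -35.93 VAR  (c) S = 41.38 VA  (d) PF = 0.4962 (leading)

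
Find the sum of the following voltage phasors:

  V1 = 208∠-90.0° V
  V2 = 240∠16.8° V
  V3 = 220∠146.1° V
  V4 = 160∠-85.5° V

Step 1 — Convert each phasor to rectangular form:
  V1 = 208·(cos(-90.0°) + j·sin(-90.0°)) = 0 - j208 V
  V2 = 240·(cos(16.8°) + j·sin(16.8°)) = 229.8 + j69.37 V
  V3 = 220·(cos(146.1°) + j·sin(146.1°)) = -182.6 + j122.7 V
  V4 = 160·(cos(-85.5°) + j·sin(-85.5°)) = 12.55 - j159.5 V
Step 2 — Sum components: V_total = 59.71 - j175.4 V.
Step 3 — Convert to polar: |V_total| = 185.3 V, ∠V_total = -71.2°.

V_total = 185.3∠-71.2° V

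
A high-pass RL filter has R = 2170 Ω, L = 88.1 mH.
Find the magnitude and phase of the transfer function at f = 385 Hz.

Step 1 — Angular frequency: ω = 2π·385 = 2419 rad/s.
Step 2 — Transfer function: H(jω) = jωL/(R + jωL).
Step 3 — Numerator jωL = j·213.1; denominator R + jωL = 2170 + j213.1.
Step 4 — H = 0.009553 + j0.09727.
Step 5 — Magnitude: |H| = 0.09774 (-20.2 dB); phase: φ = 84.4°.

|H| = 0.09774 (-20.2 dB), φ = 84.4°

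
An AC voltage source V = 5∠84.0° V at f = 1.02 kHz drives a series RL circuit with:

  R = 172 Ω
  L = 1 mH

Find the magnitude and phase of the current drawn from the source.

Step 1 — Angular frequency: ω = 2π·f = 2π·1020 = 6409 rad/s.
Step 2 — Component impedances:
  R: Z = R = 172 Ω
  L: Z = jωL = j·6409·0.001 = 0 + j6.409 Ω
Step 3 — Series combination: Z_total = R + L = 172 + j6.409 Ω = 172.1∠2.1° Ω.
Step 4 — Source phasor: V = 5∠84.0° V = 0.5226 + j4.973 V.
Step 5 — Ohm's law: I = V / Z_total = (0.5226 + j4.973) / (172 + j6.409) = 0.00411 + j0.02876 A.
Step 6 — Convert to polar: |I| = 0.02905 A, ∠I = 81.9°.

I = 0.02905∠81.9° A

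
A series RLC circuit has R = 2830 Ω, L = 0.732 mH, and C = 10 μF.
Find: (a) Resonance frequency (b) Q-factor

Step 1 — Resonance condition Im(Z)=0 gives ω₀ = 1/√(LC).
Step 2 — ω₀ = 1/√(0.000732·1e-05) = 1.169e+04 rad/s.
Step 3 — f₀ = ω₀/(2π) = 1860 Hz.
Step 4 — Series Q: Q = ω₀L/R = 1.169e+04·0.000732/2830 = 0.003023.

(a) f₀ = 1860 Hz  (b) Q = 0.003023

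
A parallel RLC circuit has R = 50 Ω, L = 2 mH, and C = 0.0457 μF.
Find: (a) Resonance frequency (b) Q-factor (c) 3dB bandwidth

Step 1 — Resonance: ω₀ = 1/√(LC) = 1/√(0.002·4.57e-08) = 1.046e+05 rad/s.
Step 2 — f₀ = ω₀/(2π) = 1.665e+04 Hz.
Step 3 — Parallel Q: Q = R/(ω₀L) = 50/(1.046e+05·0.002) = 0.239.
Step 4 — Bandwidth: Δω = ω₀/Q = 4.376e+05 rad/s; BW = Δω/(2π) = 6.965e+04 Hz.

(a) f₀ = 1.665e+04 Hz  (b) Q = 0.239  (c) BW = 6.965e+04 Hz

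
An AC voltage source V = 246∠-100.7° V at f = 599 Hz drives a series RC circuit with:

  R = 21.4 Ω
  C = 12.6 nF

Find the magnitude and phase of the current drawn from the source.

Step 1 — Angular frequency: ω = 2π·f = 2π·599 = 3764 rad/s.
Step 2 — Component impedances:
  R: Z = R = 21.4 Ω
  C: Z = 1/(jωC) = -j/(ω·C) = 0 - j2.109e+04 Ω
Step 3 — Series combination: Z_total = R + C = 21.4 - j2.109e+04 Ω = 2.109e+04∠-89.9° Ω.
Step 4 — Source phasor: V = 246∠-100.7° V = -45.67 - j241.7 V.
Step 5 — Ohm's law: I = V / Z_total = (-45.67 - j241.7) / (21.4 - j2.109e+04) = 0.01146 - j0.002178 A.
Step 6 — Convert to polar: |I| = 0.01167 A, ∠I = -10.8°.

I = 0.01167∠-10.8° A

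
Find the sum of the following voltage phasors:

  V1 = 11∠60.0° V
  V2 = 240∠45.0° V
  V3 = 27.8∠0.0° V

Step 1 — Convert each phasor to rectangular form:
  V1 = 11·(cos(60.0°) + j·sin(60.0°)) = 5.5 + j9.526 V
  V2 = 240·(cos(45.0°) + j·sin(45.0°)) = 169.7 + j169.7 V
  V3 = 27.8·(cos(0.0°) + j·sin(0.0°)) = 27.8 V
Step 2 — Sum components: V_total = 203 + j179.2 V.
Step 3 — Convert to polar: |V_total| = 270.8 V, ∠V_total = 41.4°.

V_total = 270.8∠41.4° V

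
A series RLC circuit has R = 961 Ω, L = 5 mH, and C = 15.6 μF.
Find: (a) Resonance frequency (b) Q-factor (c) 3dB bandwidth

Step 1 — Resonance condition Im(Z)=0 gives ω₀ = 1/√(LC).
Step 2 — ω₀ = 1/√(0.005·1.56e-05) = 3581 rad/s.
Step 3 — f₀ = ω₀/(2π) = 569.9 Hz.
Step 4 — Series Q: Q = ω₀L/R = 3581·0.005/961 = 0.01863.
Step 5 — 3dB bandwidth: Δω = ω₀/Q = 1.922e+05 rad/s; BW = Δω/(2π) = 3.059e+04 Hz.

(a) f₀ = 569.9 Hz  (b) Q = 0.01863  (c) BW = 3.059e+04 Hz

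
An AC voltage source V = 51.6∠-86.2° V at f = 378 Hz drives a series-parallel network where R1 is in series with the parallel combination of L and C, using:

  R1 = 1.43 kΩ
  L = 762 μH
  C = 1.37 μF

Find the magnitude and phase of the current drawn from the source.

Step 1 — Angular frequency: ω = 2π·f = 2π·378 = 2375 rad/s.
Step 2 — Component impedances:
  R1: Z = R = 1430 Ω
  L: Z = jωL = j·2375·0.000762 = 0 + j1.81 Ω
  C: Z = 1/(jωC) = -j/(ω·C) = 0 - j307.3 Ω
Step 3 — Parallel branch: L || C = 1/(1/L + 1/C) = 0 + j1.821 Ω.
Step 4 — Series with R1: Z_total = R1 + (L || C) = 1430 + j1.821 Ω = 1430∠0.1° Ω.
Step 5 — Source phasor: V = 51.6∠-86.2° V = 3.42 - j51.49 V.
Step 6 — Ohm's law: I = V / Z_total = (3.42 - j51.49) / (1430 + j1.821) = 0.002346 - j0.03601 A.
Step 7 — Convert to polar: |I| = 0.03608 A, ∠I = -86.3°.

I = 0.03608∠-86.3° A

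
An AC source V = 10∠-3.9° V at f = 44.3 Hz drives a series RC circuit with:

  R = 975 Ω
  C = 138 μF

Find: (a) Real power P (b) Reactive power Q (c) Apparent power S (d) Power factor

Step 1 — Angular frequency: ω = 2π·f = 2π·44.3 = 278.3 rad/s.
Step 2 — Component impedances:
  R: Z = R = 975 Ω
  C: Z = 1/(jωC) = -j/(ω·C) = 0 - j26.03 Ω
Step 3 — Series combination: Z_total = R + C = 975 - j26.03 Ω = 975.3∠-1.5° Ω.
Step 4 — Source phasor: V = 10∠-3.9° V = 9.977 - j0.6802 V.
Step 5 — Current: I = V / Z = 0.01024 - j0.0004241 A = 0.01025∠-2.4° A.
Step 6 — Complex power: S = V·I* = 0.1025 - j0.002737 VA.
Step 7 — Real power: P = Re(S) = 0.1025 W.
Step 8 — Reactive power: Q = Im(S) = -0.002737 VAR.
Step 9 — Apparent power: |S| = 0.1025 VA.
Step 10 — Power factor: PF = P/|S| = 0.9996 (leading).

(a) P = 0.1025 W  (b) Q = -0.002737 VAR  (c) S = 0.1025 VA  (d) PF = 0.9996 (leading)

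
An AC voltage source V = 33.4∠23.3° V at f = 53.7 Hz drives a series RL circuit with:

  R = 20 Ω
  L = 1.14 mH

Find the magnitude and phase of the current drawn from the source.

Step 1 — Angular frequency: ω = 2π·f = 2π·53.7 = 337.4 rad/s.
Step 2 — Component impedances:
  R: Z = R = 20 Ω
  L: Z = jωL = j·337.4·0.00114 = 0 + j0.3846 Ω
Step 3 — Series combination: Z_total = R + L = 20 + j0.3846 Ω = 20∠1.1° Ω.
Step 4 — Source phasor: V = 33.4∠23.3° V = 30.68 + j13.21 V.
Step 5 — Ohm's law: I = V / Z_total = (30.68 + j13.21) / (20 + j0.3846) = 1.546 + j0.6308 A.
Step 6 — Convert to polar: |I| = 1.67 A, ∠I = 22.2°.

I = 1.67∠22.2° A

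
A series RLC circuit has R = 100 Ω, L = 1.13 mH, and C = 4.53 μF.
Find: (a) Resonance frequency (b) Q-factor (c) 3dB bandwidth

Step 1 — Resonance condition Im(Z)=0 gives ω₀ = 1/√(LC).
Step 2 — ω₀ = 1/√(0.00113·4.53e-06) = 1.398e+04 rad/s.
Step 3 — f₀ = ω₀/(2π) = 2224 Hz.
Step 4 — Series Q: Q = ω₀L/R = 1.398e+04·0.00113/100 = 0.1579.
Step 5 — 3dB bandwidth: Δω = ω₀/Q = 8.85e+04 rad/s; BW = Δω/(2π) = 1.408e+04 Hz.

(a) f₀ = 2224 Hz  (b) Q = 0.1579  (c) BW = 1.408e+04 Hz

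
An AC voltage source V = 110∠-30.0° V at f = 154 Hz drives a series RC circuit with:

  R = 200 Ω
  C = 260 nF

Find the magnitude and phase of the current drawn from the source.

Step 1 — Angular frequency: ω = 2π·f = 2π·154 = 967.6 rad/s.
Step 2 — Component impedances:
  R: Z = R = 200 Ω
  C: Z = 1/(jωC) = -j/(ω·C) = 0 - j3975 Ω
Step 3 — Series combination: Z_total = R + C = 200 - j3975 Ω = 3980∠-87.1° Ω.
Step 4 — Source phasor: V = 110∠-30.0° V = 95.26 - j55 V.
Step 5 — Ohm's law: I = V / Z_total = (95.26 - j55) / (200 - j3975) = 0.015 + j0.02321 A.
Step 6 — Convert to polar: |I| = 0.02764 A, ∠I = 57.1°.

I = 0.02764∠57.1° A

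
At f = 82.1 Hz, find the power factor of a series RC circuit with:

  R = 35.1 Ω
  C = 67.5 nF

Step 1 — Angular frequency: ω = 2π·f = 2π·82.1 = 515.8 rad/s.
Step 2 — Component impedances:
  R: Z = R = 35.1 Ω
  C: Z = 1/(jωC) = -j/(ω·C) = 0 - j2.872e+04 Ω
Step 3 — Series combination: Z_total = R + C = 35.1 - j2.872e+04 Ω = 2.872e+04∠-89.9° Ω.
Step 4 — Power factor: PF = cos(φ) = Re(Z)/|Z| = 35.1/2.872e+04 = 0.001222.
Step 5 — Type: Im(Z) = -2.872e+04 ⇒ leading (phase φ = -89.9°).

PF = 0.001222 (leading, φ = -89.9°)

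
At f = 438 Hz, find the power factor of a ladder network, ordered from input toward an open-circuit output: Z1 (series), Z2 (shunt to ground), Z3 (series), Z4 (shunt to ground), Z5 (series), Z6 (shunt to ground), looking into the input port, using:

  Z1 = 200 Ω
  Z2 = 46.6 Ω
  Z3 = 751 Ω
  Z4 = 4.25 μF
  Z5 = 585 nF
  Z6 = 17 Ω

Step 1 — Angular frequency: ω = 2π·f = 2π·438 = 2752 rad/s.
Step 2 — Component impedances:
  Z1: Z = R = 200 Ω
  Z2: Z = R = 46.6 Ω
  Z3: Z = R = 751 Ω
  Z4: Z = 1/(jωC) = -j/(ω·C) = 0 - j85.5 Ω
  Z5: Z = 1/(jωC) = -j/(ω·C) = 0 - j621.1 Ω
  Z6: Z = R = 17 Ω
Step 3 — Ladder network (open output): work backward from the far end, alternating series and parallel combinations. Z_in = 243.9 - j0.2541 Ω = 243.9∠-0.1° Ω.
Step 4 — Power factor: PF = cos(φ) = Re(Z)/|Z| = 243.9/243.9 = 1.
Step 5 — Type: Im(Z) = -0.2541 ⇒ leading (phase φ = -0.1°).

PF = 1 (leading, φ = -0.1°)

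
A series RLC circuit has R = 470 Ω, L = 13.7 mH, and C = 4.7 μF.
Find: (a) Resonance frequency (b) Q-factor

Step 1 — Resonance condition Im(Z)=0 gives ω₀ = 1/√(LC).
Step 2 — ω₀ = 1/√(0.0137·4.7e-06) = 3941 rad/s.
Step 3 — f₀ = ω₀/(2π) = 627.2 Hz.
Step 4 — Series Q: Q = ω₀L/R = 3941·0.0137/470 = 0.1149.

(a) f₀ = 627.2 Hz  (b) Q = 0.1149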